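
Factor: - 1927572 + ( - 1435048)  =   - 2^2*5^1 *19^1*8849^1  =  -3362620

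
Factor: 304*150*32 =2^10*3^1*5^2*19^1 = 1459200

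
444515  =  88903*5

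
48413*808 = 39117704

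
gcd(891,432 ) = 27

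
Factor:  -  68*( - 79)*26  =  139672 =2^3*13^1*17^1*79^1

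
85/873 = 85/873=0.10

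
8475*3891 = 32976225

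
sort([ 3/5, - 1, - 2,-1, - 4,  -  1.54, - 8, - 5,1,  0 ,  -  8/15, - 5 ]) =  [-8,-5, - 5, -4,  -  2,-1.54,-1, - 1,-8/15,0,3/5,1 ]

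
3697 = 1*3697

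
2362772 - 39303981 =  - 36941209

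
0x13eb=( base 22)abh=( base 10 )5099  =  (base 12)2B4B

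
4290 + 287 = 4577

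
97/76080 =97/76080= 0.00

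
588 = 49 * 12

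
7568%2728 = 2112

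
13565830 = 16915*802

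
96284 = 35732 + 60552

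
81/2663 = 81/2663 = 0.03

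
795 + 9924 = 10719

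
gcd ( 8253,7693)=7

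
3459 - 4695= -1236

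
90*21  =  1890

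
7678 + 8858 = 16536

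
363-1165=  -  802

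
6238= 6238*1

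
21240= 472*45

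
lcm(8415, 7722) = 656370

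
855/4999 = 855/4999 = 0.17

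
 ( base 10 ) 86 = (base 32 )2m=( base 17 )51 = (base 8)126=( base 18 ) 4E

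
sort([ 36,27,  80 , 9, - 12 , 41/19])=[-12,41/19, 9  ,  27,36, 80 ] 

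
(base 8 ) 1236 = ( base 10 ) 670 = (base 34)JO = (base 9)824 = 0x29E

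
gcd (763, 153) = 1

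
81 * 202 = 16362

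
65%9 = 2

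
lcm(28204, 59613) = 2622972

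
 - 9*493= - 4437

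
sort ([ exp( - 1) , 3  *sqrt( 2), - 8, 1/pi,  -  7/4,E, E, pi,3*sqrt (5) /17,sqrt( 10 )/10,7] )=[ - 8, - 7/4, sqrt( 10 ) /10, 1/pi, exp(-1 ), 3*sqrt( 5 )/17, E, E, pi,  3*sqrt(2), 7]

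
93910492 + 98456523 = 192367015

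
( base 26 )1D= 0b100111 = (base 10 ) 39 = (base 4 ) 213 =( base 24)1f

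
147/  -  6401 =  - 1 + 6254/6401 = - 0.02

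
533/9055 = 533/9055= 0.06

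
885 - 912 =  - 27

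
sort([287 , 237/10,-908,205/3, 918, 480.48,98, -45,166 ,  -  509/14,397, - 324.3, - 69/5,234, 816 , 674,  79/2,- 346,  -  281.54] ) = [ - 908,  -  346, - 324.3 , - 281.54,-45, - 509/14,-69/5,237/10,79/2,  205/3, 98, 166,234,287,397,480.48 , 674,816, 918 ] 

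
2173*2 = 4346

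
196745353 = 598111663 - 401366310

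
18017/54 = 333+35/54 = 333.65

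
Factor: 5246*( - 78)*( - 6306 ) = 2580339528 = 2^3*3^2 *13^1*43^1*61^1* 1051^1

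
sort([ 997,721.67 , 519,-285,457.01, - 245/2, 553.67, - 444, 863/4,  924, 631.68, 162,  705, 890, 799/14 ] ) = [  -  444, - 285, - 245/2,799/14, 162,863/4 , 457.01, 519, 553.67, 631.68,705, 721.67, 890, 924,997]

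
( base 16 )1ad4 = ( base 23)CME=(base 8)15324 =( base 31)74h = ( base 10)6868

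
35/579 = 35/579 = 0.06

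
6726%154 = 104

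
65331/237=21777/79 =275.66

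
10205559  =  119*85761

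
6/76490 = 3/38245 = 0.00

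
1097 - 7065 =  - 5968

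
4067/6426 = 581/918 = 0.63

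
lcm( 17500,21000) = 105000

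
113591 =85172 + 28419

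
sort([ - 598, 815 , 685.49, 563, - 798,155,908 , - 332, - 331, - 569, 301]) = [ - 798 , - 598, - 569, - 332, - 331,155,301,  563,  685.49, 815,908 ] 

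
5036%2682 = 2354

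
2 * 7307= 14614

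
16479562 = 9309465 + 7170097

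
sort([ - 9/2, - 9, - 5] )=[ - 9,  -  5, - 9/2] 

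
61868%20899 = 20070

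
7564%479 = 379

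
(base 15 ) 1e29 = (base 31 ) 6pn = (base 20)g84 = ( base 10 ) 6564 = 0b1100110100100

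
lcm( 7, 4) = 28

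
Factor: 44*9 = 396  =  2^2  *  3^2*11^1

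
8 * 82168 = 657344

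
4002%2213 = 1789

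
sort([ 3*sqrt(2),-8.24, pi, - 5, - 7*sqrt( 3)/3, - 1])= [- 8.24,  -  5, - 7*sqrt( 3)/3,-1 , pi,3*sqrt( 2) ] 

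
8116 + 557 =8673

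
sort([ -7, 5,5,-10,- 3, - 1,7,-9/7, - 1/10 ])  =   [ - 10, - 7, - 3, - 9/7 , - 1, - 1/10,5,5,7]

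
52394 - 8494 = 43900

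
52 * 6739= 350428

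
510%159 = 33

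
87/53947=87/53947 = 0.00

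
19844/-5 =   -  19844/5 = - 3968.80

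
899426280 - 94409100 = 805017180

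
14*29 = 406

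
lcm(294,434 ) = 9114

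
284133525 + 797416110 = 1081549635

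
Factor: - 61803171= -3^2 *6867019^1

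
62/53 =1 + 9/53 = 1.17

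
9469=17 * 557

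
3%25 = 3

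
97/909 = 97/909 = 0.11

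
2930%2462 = 468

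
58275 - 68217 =-9942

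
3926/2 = 1963 = 1963.00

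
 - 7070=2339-9409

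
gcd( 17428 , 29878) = 2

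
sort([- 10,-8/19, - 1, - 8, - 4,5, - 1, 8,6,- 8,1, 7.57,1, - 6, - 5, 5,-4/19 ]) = [  -  10,  -  8 , - 8, - 6, - 5,-4,-1, - 1, - 8/19,-4/19,1,1, 5, 5, 6, 7.57  ,  8 ]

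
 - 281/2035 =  - 1 + 1754/2035 =- 0.14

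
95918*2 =191836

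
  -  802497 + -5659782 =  - 6462279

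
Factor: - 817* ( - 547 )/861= 446899/861  =  3^(  -  1)*7^( - 1 )*19^1*41^( - 1 )*43^1*547^1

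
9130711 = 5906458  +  3224253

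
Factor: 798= 2^1*3^1*7^1*19^1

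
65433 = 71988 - 6555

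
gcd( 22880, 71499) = 1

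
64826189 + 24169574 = 88995763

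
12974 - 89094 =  - 76120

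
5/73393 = 5/73393 = 0.00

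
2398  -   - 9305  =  11703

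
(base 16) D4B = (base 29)41A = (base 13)171A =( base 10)3403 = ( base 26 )50n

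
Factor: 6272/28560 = 56/255 = 2^3*3^( - 1 ) * 5^ ( - 1 )*7^1*17^( - 1)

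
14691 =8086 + 6605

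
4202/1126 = 2101/563 = 3.73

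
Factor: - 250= - 2^1*5^3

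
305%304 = 1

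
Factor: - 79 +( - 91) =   -  2^1*5^1 * 17^1=- 170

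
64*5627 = 360128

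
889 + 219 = 1108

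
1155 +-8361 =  - 7206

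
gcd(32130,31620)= 510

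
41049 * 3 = 123147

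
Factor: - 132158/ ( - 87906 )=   3^( - 1)*7^( - 2)*13^1*17^1 = 221/147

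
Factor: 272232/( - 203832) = -149^( - 1 )*199^1 = - 199/149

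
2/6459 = 2/6459 = 0.00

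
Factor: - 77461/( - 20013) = 3^( - 1) * 7^( - 1)*71^1*953^(- 1) * 1091^1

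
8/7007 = 8/7007 =0.00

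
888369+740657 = 1629026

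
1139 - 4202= -3063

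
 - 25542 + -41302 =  - 66844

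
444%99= 48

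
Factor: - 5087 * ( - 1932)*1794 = 17631582696=   2^3*3^2*7^1*13^1*23^2*5087^1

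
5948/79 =5948/79 = 75.29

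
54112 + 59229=113341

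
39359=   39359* 1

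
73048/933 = 78 + 274/933 =78.29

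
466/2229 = 466/2229 = 0.21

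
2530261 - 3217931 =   -  687670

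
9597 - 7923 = 1674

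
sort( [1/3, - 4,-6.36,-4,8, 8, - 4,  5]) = [ - 6.36,-4, - 4,-4,1/3,5,8,8 ]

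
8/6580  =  2/1645 = 0.00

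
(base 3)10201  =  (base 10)100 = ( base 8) 144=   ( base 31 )37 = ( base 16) 64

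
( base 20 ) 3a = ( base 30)2a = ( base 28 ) 2e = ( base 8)106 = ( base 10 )70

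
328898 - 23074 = 305824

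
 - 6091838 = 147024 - 6238862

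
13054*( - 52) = -678808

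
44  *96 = 4224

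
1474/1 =1474 = 1474.00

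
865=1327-462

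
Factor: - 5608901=-5608901^1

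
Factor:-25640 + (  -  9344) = -2^3*4373^1 = -34984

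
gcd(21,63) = 21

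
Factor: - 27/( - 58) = 2^( - 1)*3^3*29^( - 1)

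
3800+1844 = 5644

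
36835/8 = 36835/8 = 4604.38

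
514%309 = 205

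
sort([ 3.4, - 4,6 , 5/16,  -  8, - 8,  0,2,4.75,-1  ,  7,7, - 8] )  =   [ -8, - 8, - 8  ,- 4,-1,0, 5/16,2, 3.4,4.75, 6, 7,7] 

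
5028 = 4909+119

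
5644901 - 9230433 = -3585532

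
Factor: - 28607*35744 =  - 2^5*1117^1*28607^1 = - 1022528608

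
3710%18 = 2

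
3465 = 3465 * 1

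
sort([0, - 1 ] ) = [ - 1,0]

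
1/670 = 1/670 = 0.00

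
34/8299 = 34/8299 = 0.00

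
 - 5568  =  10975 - 16543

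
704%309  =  86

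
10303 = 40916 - 30613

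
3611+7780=11391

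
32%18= 14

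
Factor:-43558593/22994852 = -2^ ( - 2)*3^1*13^1*43^(-1)*133691^(-1)*1116887^1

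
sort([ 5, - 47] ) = [  -  47 , 5 ]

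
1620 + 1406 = 3026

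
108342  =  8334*13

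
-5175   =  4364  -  9539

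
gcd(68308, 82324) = 4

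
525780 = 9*58420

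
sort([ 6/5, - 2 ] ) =[-2,6/5 ] 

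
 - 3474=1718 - 5192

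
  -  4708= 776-5484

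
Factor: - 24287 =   -  149^1*163^1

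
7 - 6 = 1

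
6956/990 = 3478/495 = 7.03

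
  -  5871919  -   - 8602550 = 2730631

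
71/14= 5+1/14=5.07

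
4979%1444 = 647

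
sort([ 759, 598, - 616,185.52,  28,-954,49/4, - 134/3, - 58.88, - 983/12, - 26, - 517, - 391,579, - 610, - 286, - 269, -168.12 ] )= [  -  954,-616, - 610, - 517, - 391 , - 286, - 269,-168.12, - 983/12, - 58.88, - 134/3, - 26,49/4, 28,185.52, 579, 598,759]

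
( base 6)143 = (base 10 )63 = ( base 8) 77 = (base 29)25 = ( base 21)30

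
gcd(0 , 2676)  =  2676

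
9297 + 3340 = 12637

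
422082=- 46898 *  ( - 9 )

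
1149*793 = 911157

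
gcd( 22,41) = 1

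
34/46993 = 34/46993 = 0.00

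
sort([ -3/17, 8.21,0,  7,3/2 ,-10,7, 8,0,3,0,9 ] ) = [-10,  -  3/17,0,0,0,3/2, 3, 7,7,  8, 8.21, 9 ] 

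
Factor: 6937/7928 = 2^(-3)*7^1 = 7/8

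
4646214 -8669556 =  -4023342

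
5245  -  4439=806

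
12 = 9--3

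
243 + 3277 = 3520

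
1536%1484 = 52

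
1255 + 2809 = 4064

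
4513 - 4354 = 159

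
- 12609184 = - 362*34832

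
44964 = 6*7494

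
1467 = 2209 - 742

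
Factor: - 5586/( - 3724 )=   3/2 = 2^( - 1)*3^1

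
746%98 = 60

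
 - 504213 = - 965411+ 461198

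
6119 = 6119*1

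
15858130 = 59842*265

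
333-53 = 280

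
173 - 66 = 107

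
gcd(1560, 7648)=8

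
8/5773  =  8/5773= 0.00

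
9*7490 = 67410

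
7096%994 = 138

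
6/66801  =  2/22267 = 0.00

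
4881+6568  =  11449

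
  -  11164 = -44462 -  - 33298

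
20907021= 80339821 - 59432800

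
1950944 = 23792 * 82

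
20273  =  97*209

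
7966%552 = 238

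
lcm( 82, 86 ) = 3526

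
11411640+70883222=82294862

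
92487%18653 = 17875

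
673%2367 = 673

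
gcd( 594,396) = 198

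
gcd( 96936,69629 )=7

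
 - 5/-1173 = 5/1173 = 0.00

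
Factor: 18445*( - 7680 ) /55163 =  -141657600/55163 = -  2^9*3^1*5^2*7^1 * 17^1*31^1*55163^( -1)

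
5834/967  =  5834/967 = 6.03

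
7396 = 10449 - 3053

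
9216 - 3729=5487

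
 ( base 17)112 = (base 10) 308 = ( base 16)134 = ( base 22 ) E0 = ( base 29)ai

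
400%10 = 0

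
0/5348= 0= 0.00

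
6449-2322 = 4127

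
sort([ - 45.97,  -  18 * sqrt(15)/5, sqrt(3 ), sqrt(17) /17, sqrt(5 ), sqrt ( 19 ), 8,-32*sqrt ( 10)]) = [-32*sqrt(10 ), - 45.97, - 18*sqrt(15)/5, sqrt ( 17 ) /17,  sqrt(3), sqrt(5),sqrt (19), 8 ] 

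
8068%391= 248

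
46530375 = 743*62625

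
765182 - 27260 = 737922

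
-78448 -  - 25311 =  - 53137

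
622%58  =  42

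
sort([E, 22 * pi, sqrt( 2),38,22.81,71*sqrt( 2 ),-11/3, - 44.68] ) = [ - 44.68, - 11/3,sqrt( 2),E,22.81, 38,22*pi,71*sqrt( 2)] 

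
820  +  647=1467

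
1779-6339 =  - 4560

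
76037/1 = 76037 = 76037.00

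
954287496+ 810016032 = 1764303528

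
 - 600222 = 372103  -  972325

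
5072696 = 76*66746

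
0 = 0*45910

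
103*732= 75396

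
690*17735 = 12237150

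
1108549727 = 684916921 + 423632806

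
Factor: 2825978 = 2^1  *17^1*83117^1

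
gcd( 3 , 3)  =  3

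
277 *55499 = 15373223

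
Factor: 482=2^1*241^1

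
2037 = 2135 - 98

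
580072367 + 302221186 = 882293553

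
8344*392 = 3270848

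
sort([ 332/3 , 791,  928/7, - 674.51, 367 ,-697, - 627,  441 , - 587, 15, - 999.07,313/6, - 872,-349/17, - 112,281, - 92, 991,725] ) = [ - 999.07, - 872 , - 697, - 674.51, - 627 , - 587, - 112,-92, - 349/17, 15,313/6, 332/3,928/7 , 281, 367,  441,725, 791, 991] 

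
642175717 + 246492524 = 888668241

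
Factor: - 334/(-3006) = 3^( - 2 ) = 1/9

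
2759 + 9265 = 12024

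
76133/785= 96 + 773/785 = 96.98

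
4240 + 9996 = 14236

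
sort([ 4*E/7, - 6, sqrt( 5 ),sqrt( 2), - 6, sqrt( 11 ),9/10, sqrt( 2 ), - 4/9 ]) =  [- 6, - 6,  -  4/9, 9/10, sqrt (2), sqrt(2 ), 4*E/7,sqrt( 5), sqrt( 11 )]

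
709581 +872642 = 1582223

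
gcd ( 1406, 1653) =19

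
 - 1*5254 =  - 5254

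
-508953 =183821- 692774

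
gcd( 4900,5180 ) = 140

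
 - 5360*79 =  - 423440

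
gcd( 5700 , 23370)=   570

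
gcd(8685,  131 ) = 1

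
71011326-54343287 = 16668039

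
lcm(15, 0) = 0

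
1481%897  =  584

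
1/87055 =1/87055=0.00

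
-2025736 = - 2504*809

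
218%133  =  85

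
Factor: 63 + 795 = 858 = 2^1*3^1*11^1*13^1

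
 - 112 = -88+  - 24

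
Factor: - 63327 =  -3^1*11^1*19^1*101^1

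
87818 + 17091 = 104909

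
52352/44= 13088/11 = 1189.82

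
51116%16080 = 2876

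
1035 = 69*15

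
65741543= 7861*8363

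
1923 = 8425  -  6502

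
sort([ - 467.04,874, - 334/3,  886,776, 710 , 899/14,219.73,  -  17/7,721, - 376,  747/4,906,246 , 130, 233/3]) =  [ - 467.04, - 376, - 334/3 ,-17/7,  899/14 , 233/3,130,747/4,219.73,246,710 , 721,776,874 , 886,906 ] 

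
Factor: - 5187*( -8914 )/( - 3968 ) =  - 2^( - 6)*3^1 * 7^1*13^1*19^1*31^ ( - 1 )*4457^1 = -  23118459/1984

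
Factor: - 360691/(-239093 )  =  641^( - 1)*967^1 = 967/641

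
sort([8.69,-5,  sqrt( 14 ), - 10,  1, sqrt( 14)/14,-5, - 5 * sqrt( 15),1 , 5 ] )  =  [ - 5*sqrt(15 ) , - 10, - 5, - 5, sqrt( 14)/14, 1,1 , sqrt( 14) , 5, 8.69 ] 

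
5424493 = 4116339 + 1308154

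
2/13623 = 2/13623 = 0.00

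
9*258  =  2322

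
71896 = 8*8987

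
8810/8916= 4405/4458 = 0.99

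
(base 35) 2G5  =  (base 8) 5707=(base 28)3NJ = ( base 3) 11010200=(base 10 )3015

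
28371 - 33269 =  -4898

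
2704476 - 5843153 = -3138677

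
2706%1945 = 761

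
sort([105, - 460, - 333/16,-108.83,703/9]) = [ - 460, - 108.83 , - 333/16,  703/9, 105 ] 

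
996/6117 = 332/2039= 0.16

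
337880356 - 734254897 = -396374541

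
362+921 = 1283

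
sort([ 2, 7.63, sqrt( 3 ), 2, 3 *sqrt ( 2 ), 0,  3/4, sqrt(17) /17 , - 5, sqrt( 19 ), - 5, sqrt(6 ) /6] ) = [- 5,-5, 0, sqrt(17 ) /17, sqrt(6)/6,3/4, sqrt(3),2,2, 3 * sqrt ( 2),  sqrt (19 ), 7.63]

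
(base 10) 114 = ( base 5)424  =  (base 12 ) 96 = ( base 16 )72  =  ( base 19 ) 60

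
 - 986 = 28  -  1014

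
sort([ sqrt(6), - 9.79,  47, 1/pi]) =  [- 9.79, 1/pi, sqrt(6 ),47] 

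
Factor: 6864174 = 2^1*3^2 * 381343^1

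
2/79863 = 2/79863 = 0.00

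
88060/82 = 44030/41 = 1073.90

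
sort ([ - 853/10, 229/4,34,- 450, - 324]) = [ - 450, - 324, - 853/10,34, 229/4 ]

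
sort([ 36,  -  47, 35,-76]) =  [ - 76,-47 , 35,36]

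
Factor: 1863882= 2^1*3^2 * 103549^1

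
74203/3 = 74203/3  =  24734.33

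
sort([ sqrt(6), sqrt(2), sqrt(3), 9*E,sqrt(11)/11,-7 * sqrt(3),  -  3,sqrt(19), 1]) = [  -  7*sqrt(3), - 3,sqrt(11)/11, 1,  sqrt(2), sqrt(3 ), sqrt(6), sqrt(19 ), 9*E ] 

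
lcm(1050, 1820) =27300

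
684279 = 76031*9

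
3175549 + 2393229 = 5568778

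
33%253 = 33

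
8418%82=54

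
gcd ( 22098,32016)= 174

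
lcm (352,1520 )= 33440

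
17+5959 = 5976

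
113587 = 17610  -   - 95977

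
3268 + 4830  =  8098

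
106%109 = 106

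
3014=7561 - 4547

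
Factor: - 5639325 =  -3^1 * 5^2*17^1 * 4423^1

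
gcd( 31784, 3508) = 4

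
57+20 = 77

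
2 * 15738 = 31476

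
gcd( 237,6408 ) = 3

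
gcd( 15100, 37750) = 7550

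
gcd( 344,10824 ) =8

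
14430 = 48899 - 34469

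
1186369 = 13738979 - 12552610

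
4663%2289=85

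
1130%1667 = 1130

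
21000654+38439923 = 59440577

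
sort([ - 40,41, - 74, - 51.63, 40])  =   [ - 74, - 51.63, - 40, 40,41]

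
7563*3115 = 23558745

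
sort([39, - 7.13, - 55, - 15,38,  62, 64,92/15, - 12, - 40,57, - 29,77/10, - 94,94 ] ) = [- 94, - 55,-40, - 29, - 15, - 12, - 7.13 , 92/15,77/10, 38, 39, 57,62, 64,94] 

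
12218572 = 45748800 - 33530228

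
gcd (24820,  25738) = 34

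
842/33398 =421/16699 = 0.03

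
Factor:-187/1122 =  - 1/6=   - 2^(- 1)*3^( - 1) 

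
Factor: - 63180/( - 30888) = 45/22 = 2^ ( - 1)*3^2*5^1*11^ ( - 1)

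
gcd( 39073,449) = 1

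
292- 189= 103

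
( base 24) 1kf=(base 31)13H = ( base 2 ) 10000101111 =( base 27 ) 1CI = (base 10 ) 1071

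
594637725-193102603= 401535122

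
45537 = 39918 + 5619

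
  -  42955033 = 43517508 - 86472541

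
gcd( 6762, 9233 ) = 7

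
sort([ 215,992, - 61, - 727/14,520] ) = [ - 61, - 727/14, 215, 520,  992 ] 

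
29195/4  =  29195/4 = 7298.75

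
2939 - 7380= - 4441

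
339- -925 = 1264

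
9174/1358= 6+513/679 = 6.76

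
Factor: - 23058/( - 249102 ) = 61^1*659^( - 1) =61/659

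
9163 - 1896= 7267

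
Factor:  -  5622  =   - 2^1*3^1*937^1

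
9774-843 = 8931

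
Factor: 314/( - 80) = -157/40 = - 2^( - 3)*5^(-1)*157^1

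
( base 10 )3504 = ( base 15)1089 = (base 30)3qo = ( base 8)6660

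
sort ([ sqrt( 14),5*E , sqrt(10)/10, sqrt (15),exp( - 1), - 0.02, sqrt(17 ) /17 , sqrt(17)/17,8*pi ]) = [ - 0.02,sqrt(17) /17,sqrt (17 ) /17, sqrt( 10 )/10,exp ( - 1 ) , sqrt( 14) , sqrt(15),5*E,  8*pi]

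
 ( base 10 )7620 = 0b1110111000100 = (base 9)11406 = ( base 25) c4k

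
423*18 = 7614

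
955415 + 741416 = 1696831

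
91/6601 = 13/943 = 0.01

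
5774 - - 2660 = 8434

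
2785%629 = 269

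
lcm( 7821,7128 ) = 563112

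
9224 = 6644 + 2580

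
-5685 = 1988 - 7673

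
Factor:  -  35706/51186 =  - 5951/8531 = -11^1*19^( - 1 )*449^ ( - 1 )*541^1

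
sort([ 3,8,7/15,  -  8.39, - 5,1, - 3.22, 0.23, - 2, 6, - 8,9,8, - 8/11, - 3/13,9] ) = [ - 8.39,  -  8, - 5,-3.22, - 2,- 8/11 , - 3/13, 0.23, 7/15 , 1, 3, 6, 8,  8,9, 9 ] 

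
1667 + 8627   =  10294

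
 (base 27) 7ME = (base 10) 5711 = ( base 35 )4n6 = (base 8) 13117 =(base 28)77r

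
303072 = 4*75768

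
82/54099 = 82/54099= 0.00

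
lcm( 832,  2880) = 37440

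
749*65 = 48685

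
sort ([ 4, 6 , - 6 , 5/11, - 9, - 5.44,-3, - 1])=[ - 9,-6,-5.44, - 3, - 1 , 5/11, 4, 6 ]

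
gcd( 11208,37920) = 24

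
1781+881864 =883645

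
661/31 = 21+10/31 = 21.32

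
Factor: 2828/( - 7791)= - 404/1113 = - 2^2*3^ ( - 1 )*7^( -1 )*53^( - 1 )*101^1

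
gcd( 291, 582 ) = 291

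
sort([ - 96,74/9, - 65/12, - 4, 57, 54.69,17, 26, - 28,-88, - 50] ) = [ - 96, - 88,- 50, - 28,-65/12, - 4,74/9, 17,26, 54.69,  57 ]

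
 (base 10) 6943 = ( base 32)6ov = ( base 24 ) C17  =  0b1101100011111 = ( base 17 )1707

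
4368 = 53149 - 48781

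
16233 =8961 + 7272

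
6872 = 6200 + 672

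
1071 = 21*51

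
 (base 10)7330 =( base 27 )A1D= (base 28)99m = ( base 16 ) 1ca2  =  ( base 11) 5564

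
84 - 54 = 30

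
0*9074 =0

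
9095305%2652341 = 1138282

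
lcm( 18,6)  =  18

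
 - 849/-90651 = 283/30217 = 0.01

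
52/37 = 1 + 15/37 = 1.41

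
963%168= 123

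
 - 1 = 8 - 9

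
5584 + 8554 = 14138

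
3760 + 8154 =11914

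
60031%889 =468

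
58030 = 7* 8290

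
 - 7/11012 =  - 1 + 11005/11012 = - 0.00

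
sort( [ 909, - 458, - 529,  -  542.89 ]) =[-542.89, - 529 , - 458, 909 ] 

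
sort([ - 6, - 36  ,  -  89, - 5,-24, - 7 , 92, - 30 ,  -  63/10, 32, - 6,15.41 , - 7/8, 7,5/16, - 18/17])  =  [ - 89, - 36, - 30, - 24, - 7, - 63/10, - 6, - 6, - 5, - 18/17, - 7/8,  5/16, 7,15.41, 32 , 92 ]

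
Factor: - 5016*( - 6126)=30728016  =  2^4*3^2*11^1*19^1*1021^1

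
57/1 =57 = 57.00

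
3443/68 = 50 +43/68 = 50.63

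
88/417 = 88/417  =  0.21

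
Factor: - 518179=-518179^1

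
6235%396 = 295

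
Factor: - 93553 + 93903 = 350 = 2^1*5^2*7^1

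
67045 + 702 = 67747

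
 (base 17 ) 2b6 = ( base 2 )1100000011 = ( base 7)2151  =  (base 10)771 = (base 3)1001120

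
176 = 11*16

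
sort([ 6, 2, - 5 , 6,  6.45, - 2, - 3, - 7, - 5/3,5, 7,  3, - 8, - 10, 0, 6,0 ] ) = [ - 10, - 8, - 7, - 5, - 3, - 2, - 5/3, 0, 0, 2, 3, 5, 6,6,6, 6.45, 7] 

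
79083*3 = 237249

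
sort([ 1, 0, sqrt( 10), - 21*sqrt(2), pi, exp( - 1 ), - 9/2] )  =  [ - 21*sqrt (2), - 9/2, 0,exp(-1 ), 1, pi, sqrt(10 )]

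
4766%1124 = 270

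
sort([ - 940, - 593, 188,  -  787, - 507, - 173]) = [-940, - 787, - 593, - 507,  -  173 , 188 ] 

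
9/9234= 1/1026 = 0.00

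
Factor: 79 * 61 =61^1*79^1 = 4819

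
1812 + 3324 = 5136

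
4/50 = 2/25 = 0.08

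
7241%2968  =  1305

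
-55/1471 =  - 1+1416/1471 = - 0.04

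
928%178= 38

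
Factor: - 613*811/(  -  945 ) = 3^( - 3)*5^( - 1)*7^( - 1)*613^1*811^1=497143/945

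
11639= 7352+4287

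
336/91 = 48/13 = 3.69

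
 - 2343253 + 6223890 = 3880637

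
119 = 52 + 67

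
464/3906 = 232/1953 = 0.12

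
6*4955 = 29730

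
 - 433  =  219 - 652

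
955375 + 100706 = 1056081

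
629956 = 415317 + 214639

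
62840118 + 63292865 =126132983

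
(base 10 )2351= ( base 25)3J1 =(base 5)33401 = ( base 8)4457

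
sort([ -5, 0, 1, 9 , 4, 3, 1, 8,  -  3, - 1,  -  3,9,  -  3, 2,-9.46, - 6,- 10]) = [  -  10, - 9.46, - 6 ,- 5 , - 3,- 3,-3, - 1, 0,1, 1,2, 3,4, 8,9, 9]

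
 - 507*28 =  - 14196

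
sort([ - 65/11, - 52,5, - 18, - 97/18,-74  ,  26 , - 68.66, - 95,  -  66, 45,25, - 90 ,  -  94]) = [ - 95,-94, - 90, - 74, - 68.66,-66,-52, - 18,  -  65/11, - 97/18, 5 , 25, 26, 45]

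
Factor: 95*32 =3040 = 2^5*5^1*19^1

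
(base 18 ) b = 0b1011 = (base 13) B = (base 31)B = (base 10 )11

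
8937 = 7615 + 1322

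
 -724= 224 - 948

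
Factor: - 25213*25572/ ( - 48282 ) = 107457806/8047 = 2^1*13^ (  -  1)*19^1 * 619^( - 1) * 1327^1*  2131^1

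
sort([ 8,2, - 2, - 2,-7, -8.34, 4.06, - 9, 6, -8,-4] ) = [-9, - 8.34,-8, - 7, - 4,  -  2, - 2,2,4.06,  6,8]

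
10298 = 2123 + 8175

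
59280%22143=14994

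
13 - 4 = 9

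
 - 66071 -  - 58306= -7765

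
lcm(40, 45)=360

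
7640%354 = 206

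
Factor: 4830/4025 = 2^1 * 3^1*5^ ( - 1 ) = 6/5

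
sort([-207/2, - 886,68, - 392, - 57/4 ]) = [  -  886, - 392, -207/2,-57/4,68]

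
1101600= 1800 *612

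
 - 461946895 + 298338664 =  - 163608231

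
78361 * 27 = 2115747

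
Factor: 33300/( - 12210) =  -30/11 = - 2^1*3^1*5^1*11^( - 1 )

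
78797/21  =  3752 + 5/21 = 3752.24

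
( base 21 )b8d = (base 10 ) 5032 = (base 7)20446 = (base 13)23A1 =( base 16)13A8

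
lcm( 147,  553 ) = 11613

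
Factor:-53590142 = - 2^1 *26795071^1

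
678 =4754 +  - 4076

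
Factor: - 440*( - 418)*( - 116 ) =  - 2^6*5^1*11^2*19^1 * 29^1 =- 21334720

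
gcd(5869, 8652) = 1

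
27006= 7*3858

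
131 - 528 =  - 397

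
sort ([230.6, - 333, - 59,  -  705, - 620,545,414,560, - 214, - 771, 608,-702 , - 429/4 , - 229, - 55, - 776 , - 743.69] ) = [-776,  -  771,-743.69 , - 705,  -  702,-620,-333 , - 229, - 214, - 429/4 ,-59, - 55,230.6, 414 , 545,560, 608 ] 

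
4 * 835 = 3340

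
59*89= 5251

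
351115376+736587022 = 1087702398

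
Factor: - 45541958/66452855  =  -2^1*5^( - 1 ) * 11^1 * 179^ ( - 1)*10607^(  -  1) * 295727^1 = - 6505994/9493265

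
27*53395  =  1441665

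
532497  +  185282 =717779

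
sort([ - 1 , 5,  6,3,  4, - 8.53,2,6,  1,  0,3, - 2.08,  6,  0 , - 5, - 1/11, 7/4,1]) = [ - 8.53, - 5,-2.08, - 1 , - 1/11,0,0,1,1,7/4, 2,3 , 3,  4, 5,6,6,6]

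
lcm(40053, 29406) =2323074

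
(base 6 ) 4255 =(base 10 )971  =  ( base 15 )44B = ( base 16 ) 3cb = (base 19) 2d2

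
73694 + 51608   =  125302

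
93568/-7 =  -  13367+1/7 = - 13366.86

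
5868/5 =1173 + 3/5 = 1173.60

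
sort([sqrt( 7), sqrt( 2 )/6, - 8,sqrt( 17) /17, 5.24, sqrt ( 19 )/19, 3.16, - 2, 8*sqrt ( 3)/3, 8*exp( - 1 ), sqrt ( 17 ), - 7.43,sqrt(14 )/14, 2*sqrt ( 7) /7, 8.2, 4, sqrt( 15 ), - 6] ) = [ - 8, - 7.43, - 6, - 2,sqrt(19)/19, sqrt( 2)/6,  sqrt(17) /17, sqrt( 14)/14, 2  *sqrt( 7 )/7,sqrt( 7) , 8*exp(-1 ), 3.16, sqrt( 15 ), 4,  sqrt( 17 ), 8 * sqrt( 3 ) /3, 5.24, 8.2]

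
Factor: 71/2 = 2^(-1)*71^1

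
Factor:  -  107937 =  - 3^2*67^1*179^1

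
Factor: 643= 643^1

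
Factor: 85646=2^1 * 11^1*17^1*229^1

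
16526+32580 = 49106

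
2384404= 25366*94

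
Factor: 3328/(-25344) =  - 3^( - 2 )*11^( - 1 )*13^1 = - 13/99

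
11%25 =11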